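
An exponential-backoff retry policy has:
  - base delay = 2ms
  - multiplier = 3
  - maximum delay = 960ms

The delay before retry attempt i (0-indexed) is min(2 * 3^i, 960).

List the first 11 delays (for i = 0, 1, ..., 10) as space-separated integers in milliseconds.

Computing each delay:
  i=0: min(2*3^0, 960) = 2
  i=1: min(2*3^1, 960) = 6
  i=2: min(2*3^2, 960) = 18
  i=3: min(2*3^3, 960) = 54
  i=4: min(2*3^4, 960) = 162
  i=5: min(2*3^5, 960) = 486
  i=6: min(2*3^6, 960) = 960
  i=7: min(2*3^7, 960) = 960
  i=8: min(2*3^8, 960) = 960
  i=9: min(2*3^9, 960) = 960
  i=10: min(2*3^10, 960) = 960

Answer: 2 6 18 54 162 486 960 960 960 960 960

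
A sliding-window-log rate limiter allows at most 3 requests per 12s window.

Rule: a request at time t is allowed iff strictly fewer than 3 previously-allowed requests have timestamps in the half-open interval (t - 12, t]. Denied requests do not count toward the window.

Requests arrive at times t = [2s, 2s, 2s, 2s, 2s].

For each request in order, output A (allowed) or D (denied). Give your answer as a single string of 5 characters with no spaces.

Answer: AAADD

Derivation:
Tracking allowed requests in the window:
  req#1 t=2s: ALLOW
  req#2 t=2s: ALLOW
  req#3 t=2s: ALLOW
  req#4 t=2s: DENY
  req#5 t=2s: DENY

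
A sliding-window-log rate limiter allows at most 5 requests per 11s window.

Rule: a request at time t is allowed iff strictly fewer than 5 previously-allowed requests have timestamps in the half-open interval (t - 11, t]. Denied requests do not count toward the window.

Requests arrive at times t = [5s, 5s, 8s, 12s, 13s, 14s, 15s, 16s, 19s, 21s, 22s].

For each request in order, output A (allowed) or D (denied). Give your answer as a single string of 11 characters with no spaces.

Answer: AAAAADDAAAD

Derivation:
Tracking allowed requests in the window:
  req#1 t=5s: ALLOW
  req#2 t=5s: ALLOW
  req#3 t=8s: ALLOW
  req#4 t=12s: ALLOW
  req#5 t=13s: ALLOW
  req#6 t=14s: DENY
  req#7 t=15s: DENY
  req#8 t=16s: ALLOW
  req#9 t=19s: ALLOW
  req#10 t=21s: ALLOW
  req#11 t=22s: DENY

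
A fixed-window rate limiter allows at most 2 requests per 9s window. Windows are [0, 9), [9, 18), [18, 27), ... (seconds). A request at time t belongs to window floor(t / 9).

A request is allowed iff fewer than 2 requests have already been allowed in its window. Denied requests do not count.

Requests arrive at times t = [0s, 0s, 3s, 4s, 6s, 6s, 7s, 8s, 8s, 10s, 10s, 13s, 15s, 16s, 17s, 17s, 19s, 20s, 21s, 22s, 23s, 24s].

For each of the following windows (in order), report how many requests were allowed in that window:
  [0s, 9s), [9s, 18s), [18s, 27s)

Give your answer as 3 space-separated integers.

Processing requests:
  req#1 t=0s (window 0): ALLOW
  req#2 t=0s (window 0): ALLOW
  req#3 t=3s (window 0): DENY
  req#4 t=4s (window 0): DENY
  req#5 t=6s (window 0): DENY
  req#6 t=6s (window 0): DENY
  req#7 t=7s (window 0): DENY
  req#8 t=8s (window 0): DENY
  req#9 t=8s (window 0): DENY
  req#10 t=10s (window 1): ALLOW
  req#11 t=10s (window 1): ALLOW
  req#12 t=13s (window 1): DENY
  req#13 t=15s (window 1): DENY
  req#14 t=16s (window 1): DENY
  req#15 t=17s (window 1): DENY
  req#16 t=17s (window 1): DENY
  req#17 t=19s (window 2): ALLOW
  req#18 t=20s (window 2): ALLOW
  req#19 t=21s (window 2): DENY
  req#20 t=22s (window 2): DENY
  req#21 t=23s (window 2): DENY
  req#22 t=24s (window 2): DENY

Allowed counts by window: 2 2 2

Answer: 2 2 2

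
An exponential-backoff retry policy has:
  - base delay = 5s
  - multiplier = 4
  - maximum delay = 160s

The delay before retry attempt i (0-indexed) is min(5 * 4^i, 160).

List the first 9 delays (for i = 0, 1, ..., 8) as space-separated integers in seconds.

Computing each delay:
  i=0: min(5*4^0, 160) = 5
  i=1: min(5*4^1, 160) = 20
  i=2: min(5*4^2, 160) = 80
  i=3: min(5*4^3, 160) = 160
  i=4: min(5*4^4, 160) = 160
  i=5: min(5*4^5, 160) = 160
  i=6: min(5*4^6, 160) = 160
  i=7: min(5*4^7, 160) = 160
  i=8: min(5*4^8, 160) = 160

Answer: 5 20 80 160 160 160 160 160 160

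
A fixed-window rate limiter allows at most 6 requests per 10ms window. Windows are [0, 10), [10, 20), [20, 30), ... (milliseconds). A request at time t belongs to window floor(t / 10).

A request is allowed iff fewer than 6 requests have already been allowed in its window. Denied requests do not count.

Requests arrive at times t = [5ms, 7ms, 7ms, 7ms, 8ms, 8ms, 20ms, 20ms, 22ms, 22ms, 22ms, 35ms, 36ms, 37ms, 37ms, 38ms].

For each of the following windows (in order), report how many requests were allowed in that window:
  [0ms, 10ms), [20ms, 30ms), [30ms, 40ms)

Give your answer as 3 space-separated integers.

Processing requests:
  req#1 t=5ms (window 0): ALLOW
  req#2 t=7ms (window 0): ALLOW
  req#3 t=7ms (window 0): ALLOW
  req#4 t=7ms (window 0): ALLOW
  req#5 t=8ms (window 0): ALLOW
  req#6 t=8ms (window 0): ALLOW
  req#7 t=20ms (window 2): ALLOW
  req#8 t=20ms (window 2): ALLOW
  req#9 t=22ms (window 2): ALLOW
  req#10 t=22ms (window 2): ALLOW
  req#11 t=22ms (window 2): ALLOW
  req#12 t=35ms (window 3): ALLOW
  req#13 t=36ms (window 3): ALLOW
  req#14 t=37ms (window 3): ALLOW
  req#15 t=37ms (window 3): ALLOW
  req#16 t=38ms (window 3): ALLOW

Allowed counts by window: 6 5 5

Answer: 6 5 5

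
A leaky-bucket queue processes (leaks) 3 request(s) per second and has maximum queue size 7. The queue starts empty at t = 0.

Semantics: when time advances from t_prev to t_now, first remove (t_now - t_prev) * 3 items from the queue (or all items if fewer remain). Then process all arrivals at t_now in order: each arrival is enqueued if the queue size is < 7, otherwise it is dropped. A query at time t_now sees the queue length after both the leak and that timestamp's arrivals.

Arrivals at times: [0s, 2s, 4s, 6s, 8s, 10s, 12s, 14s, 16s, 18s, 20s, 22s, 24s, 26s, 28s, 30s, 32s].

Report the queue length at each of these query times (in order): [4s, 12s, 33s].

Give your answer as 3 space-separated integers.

Answer: 1 1 0

Derivation:
Queue lengths at query times:
  query t=4s: backlog = 1
  query t=12s: backlog = 1
  query t=33s: backlog = 0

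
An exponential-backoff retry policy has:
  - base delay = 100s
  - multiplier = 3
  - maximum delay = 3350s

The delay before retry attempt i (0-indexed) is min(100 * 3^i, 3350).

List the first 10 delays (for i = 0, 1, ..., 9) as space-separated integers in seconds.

Computing each delay:
  i=0: min(100*3^0, 3350) = 100
  i=1: min(100*3^1, 3350) = 300
  i=2: min(100*3^2, 3350) = 900
  i=3: min(100*3^3, 3350) = 2700
  i=4: min(100*3^4, 3350) = 3350
  i=5: min(100*3^5, 3350) = 3350
  i=6: min(100*3^6, 3350) = 3350
  i=7: min(100*3^7, 3350) = 3350
  i=8: min(100*3^8, 3350) = 3350
  i=9: min(100*3^9, 3350) = 3350

Answer: 100 300 900 2700 3350 3350 3350 3350 3350 3350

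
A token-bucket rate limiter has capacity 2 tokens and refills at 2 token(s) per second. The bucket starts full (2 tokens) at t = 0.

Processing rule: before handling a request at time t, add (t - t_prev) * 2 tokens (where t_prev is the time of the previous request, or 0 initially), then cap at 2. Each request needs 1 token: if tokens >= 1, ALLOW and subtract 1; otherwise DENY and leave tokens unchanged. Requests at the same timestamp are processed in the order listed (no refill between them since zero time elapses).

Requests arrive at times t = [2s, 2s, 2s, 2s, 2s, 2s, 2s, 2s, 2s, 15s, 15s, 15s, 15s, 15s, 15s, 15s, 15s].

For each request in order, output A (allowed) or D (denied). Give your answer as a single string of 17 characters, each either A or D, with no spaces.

Answer: AADDDDDDDAADDDDDD

Derivation:
Simulating step by step:
  req#1 t=2s: ALLOW
  req#2 t=2s: ALLOW
  req#3 t=2s: DENY
  req#4 t=2s: DENY
  req#5 t=2s: DENY
  req#6 t=2s: DENY
  req#7 t=2s: DENY
  req#8 t=2s: DENY
  req#9 t=2s: DENY
  req#10 t=15s: ALLOW
  req#11 t=15s: ALLOW
  req#12 t=15s: DENY
  req#13 t=15s: DENY
  req#14 t=15s: DENY
  req#15 t=15s: DENY
  req#16 t=15s: DENY
  req#17 t=15s: DENY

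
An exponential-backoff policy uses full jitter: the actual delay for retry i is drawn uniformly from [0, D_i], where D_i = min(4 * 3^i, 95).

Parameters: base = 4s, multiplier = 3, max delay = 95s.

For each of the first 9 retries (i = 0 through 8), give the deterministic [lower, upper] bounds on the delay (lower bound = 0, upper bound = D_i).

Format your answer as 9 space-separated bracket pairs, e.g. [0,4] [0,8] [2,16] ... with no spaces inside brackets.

Computing bounds per retry:
  i=0: D_i=min(4*3^0,95)=4, bounds=[0,4]
  i=1: D_i=min(4*3^1,95)=12, bounds=[0,12]
  i=2: D_i=min(4*3^2,95)=36, bounds=[0,36]
  i=3: D_i=min(4*3^3,95)=95, bounds=[0,95]
  i=4: D_i=min(4*3^4,95)=95, bounds=[0,95]
  i=5: D_i=min(4*3^5,95)=95, bounds=[0,95]
  i=6: D_i=min(4*3^6,95)=95, bounds=[0,95]
  i=7: D_i=min(4*3^7,95)=95, bounds=[0,95]
  i=8: D_i=min(4*3^8,95)=95, bounds=[0,95]

Answer: [0,4] [0,12] [0,36] [0,95] [0,95] [0,95] [0,95] [0,95] [0,95]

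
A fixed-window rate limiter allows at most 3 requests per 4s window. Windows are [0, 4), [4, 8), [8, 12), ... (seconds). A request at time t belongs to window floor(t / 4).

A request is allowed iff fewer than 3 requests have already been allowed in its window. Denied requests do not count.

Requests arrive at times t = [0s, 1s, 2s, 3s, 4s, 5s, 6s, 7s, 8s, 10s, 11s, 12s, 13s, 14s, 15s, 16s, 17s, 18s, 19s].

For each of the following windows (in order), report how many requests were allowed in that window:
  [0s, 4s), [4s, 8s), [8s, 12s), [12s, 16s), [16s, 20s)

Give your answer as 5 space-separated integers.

Answer: 3 3 3 3 3

Derivation:
Processing requests:
  req#1 t=0s (window 0): ALLOW
  req#2 t=1s (window 0): ALLOW
  req#3 t=2s (window 0): ALLOW
  req#4 t=3s (window 0): DENY
  req#5 t=4s (window 1): ALLOW
  req#6 t=5s (window 1): ALLOW
  req#7 t=6s (window 1): ALLOW
  req#8 t=7s (window 1): DENY
  req#9 t=8s (window 2): ALLOW
  req#10 t=10s (window 2): ALLOW
  req#11 t=11s (window 2): ALLOW
  req#12 t=12s (window 3): ALLOW
  req#13 t=13s (window 3): ALLOW
  req#14 t=14s (window 3): ALLOW
  req#15 t=15s (window 3): DENY
  req#16 t=16s (window 4): ALLOW
  req#17 t=17s (window 4): ALLOW
  req#18 t=18s (window 4): ALLOW
  req#19 t=19s (window 4): DENY

Allowed counts by window: 3 3 3 3 3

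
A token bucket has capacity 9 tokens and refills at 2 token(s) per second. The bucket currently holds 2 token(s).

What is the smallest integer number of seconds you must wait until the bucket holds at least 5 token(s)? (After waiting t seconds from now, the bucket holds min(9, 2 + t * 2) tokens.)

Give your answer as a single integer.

Need 2 + t * 2 >= 5, so t >= 3/2.
Smallest integer t = ceil(3/2) = 2.

Answer: 2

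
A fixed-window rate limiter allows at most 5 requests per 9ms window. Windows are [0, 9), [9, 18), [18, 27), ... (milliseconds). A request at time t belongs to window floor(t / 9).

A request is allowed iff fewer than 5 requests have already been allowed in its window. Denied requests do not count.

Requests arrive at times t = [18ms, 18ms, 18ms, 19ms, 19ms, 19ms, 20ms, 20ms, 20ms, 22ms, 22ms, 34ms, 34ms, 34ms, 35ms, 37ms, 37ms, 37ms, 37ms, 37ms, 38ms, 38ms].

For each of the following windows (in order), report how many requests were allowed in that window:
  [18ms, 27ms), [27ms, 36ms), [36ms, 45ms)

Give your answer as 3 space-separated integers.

Processing requests:
  req#1 t=18ms (window 2): ALLOW
  req#2 t=18ms (window 2): ALLOW
  req#3 t=18ms (window 2): ALLOW
  req#4 t=19ms (window 2): ALLOW
  req#5 t=19ms (window 2): ALLOW
  req#6 t=19ms (window 2): DENY
  req#7 t=20ms (window 2): DENY
  req#8 t=20ms (window 2): DENY
  req#9 t=20ms (window 2): DENY
  req#10 t=22ms (window 2): DENY
  req#11 t=22ms (window 2): DENY
  req#12 t=34ms (window 3): ALLOW
  req#13 t=34ms (window 3): ALLOW
  req#14 t=34ms (window 3): ALLOW
  req#15 t=35ms (window 3): ALLOW
  req#16 t=37ms (window 4): ALLOW
  req#17 t=37ms (window 4): ALLOW
  req#18 t=37ms (window 4): ALLOW
  req#19 t=37ms (window 4): ALLOW
  req#20 t=37ms (window 4): ALLOW
  req#21 t=38ms (window 4): DENY
  req#22 t=38ms (window 4): DENY

Allowed counts by window: 5 4 5

Answer: 5 4 5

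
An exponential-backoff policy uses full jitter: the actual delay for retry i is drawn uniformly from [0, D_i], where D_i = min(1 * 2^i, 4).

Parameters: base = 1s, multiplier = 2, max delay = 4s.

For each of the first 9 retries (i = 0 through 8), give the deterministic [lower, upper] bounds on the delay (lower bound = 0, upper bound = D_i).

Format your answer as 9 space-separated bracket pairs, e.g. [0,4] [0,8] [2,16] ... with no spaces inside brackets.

Computing bounds per retry:
  i=0: D_i=min(1*2^0,4)=1, bounds=[0,1]
  i=1: D_i=min(1*2^1,4)=2, bounds=[0,2]
  i=2: D_i=min(1*2^2,4)=4, bounds=[0,4]
  i=3: D_i=min(1*2^3,4)=4, bounds=[0,4]
  i=4: D_i=min(1*2^4,4)=4, bounds=[0,4]
  i=5: D_i=min(1*2^5,4)=4, bounds=[0,4]
  i=6: D_i=min(1*2^6,4)=4, bounds=[0,4]
  i=7: D_i=min(1*2^7,4)=4, bounds=[0,4]
  i=8: D_i=min(1*2^8,4)=4, bounds=[0,4]

Answer: [0,1] [0,2] [0,4] [0,4] [0,4] [0,4] [0,4] [0,4] [0,4]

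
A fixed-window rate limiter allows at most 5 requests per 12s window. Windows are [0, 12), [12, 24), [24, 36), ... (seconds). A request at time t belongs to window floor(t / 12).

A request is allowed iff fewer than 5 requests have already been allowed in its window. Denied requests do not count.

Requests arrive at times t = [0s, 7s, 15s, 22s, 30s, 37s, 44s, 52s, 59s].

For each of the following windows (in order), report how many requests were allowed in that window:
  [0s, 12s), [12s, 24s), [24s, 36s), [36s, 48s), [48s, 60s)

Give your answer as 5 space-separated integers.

Processing requests:
  req#1 t=0s (window 0): ALLOW
  req#2 t=7s (window 0): ALLOW
  req#3 t=15s (window 1): ALLOW
  req#4 t=22s (window 1): ALLOW
  req#5 t=30s (window 2): ALLOW
  req#6 t=37s (window 3): ALLOW
  req#7 t=44s (window 3): ALLOW
  req#8 t=52s (window 4): ALLOW
  req#9 t=59s (window 4): ALLOW

Allowed counts by window: 2 2 1 2 2

Answer: 2 2 1 2 2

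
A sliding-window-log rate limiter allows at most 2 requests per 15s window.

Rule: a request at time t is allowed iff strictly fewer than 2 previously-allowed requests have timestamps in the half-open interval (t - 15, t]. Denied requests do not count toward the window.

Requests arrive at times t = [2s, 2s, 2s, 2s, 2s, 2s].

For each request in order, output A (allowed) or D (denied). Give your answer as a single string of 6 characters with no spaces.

Answer: AADDDD

Derivation:
Tracking allowed requests in the window:
  req#1 t=2s: ALLOW
  req#2 t=2s: ALLOW
  req#3 t=2s: DENY
  req#4 t=2s: DENY
  req#5 t=2s: DENY
  req#6 t=2s: DENY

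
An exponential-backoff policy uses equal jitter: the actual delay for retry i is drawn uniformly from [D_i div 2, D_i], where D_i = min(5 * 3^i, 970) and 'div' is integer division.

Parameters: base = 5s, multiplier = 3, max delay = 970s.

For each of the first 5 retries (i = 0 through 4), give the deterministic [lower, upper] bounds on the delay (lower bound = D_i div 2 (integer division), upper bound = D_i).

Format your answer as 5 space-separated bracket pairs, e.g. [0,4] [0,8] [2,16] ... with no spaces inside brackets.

Computing bounds per retry:
  i=0: D_i=min(5*3^0,970)=5, bounds=[2,5]
  i=1: D_i=min(5*3^1,970)=15, bounds=[7,15]
  i=2: D_i=min(5*3^2,970)=45, bounds=[22,45]
  i=3: D_i=min(5*3^3,970)=135, bounds=[67,135]
  i=4: D_i=min(5*3^4,970)=405, bounds=[202,405]

Answer: [2,5] [7,15] [22,45] [67,135] [202,405]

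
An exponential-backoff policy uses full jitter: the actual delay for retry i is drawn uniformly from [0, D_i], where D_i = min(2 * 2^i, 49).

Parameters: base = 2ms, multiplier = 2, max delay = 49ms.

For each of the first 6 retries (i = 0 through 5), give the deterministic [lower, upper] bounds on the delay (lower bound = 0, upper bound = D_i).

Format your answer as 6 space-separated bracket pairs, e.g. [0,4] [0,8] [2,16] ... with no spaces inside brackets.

Answer: [0,2] [0,4] [0,8] [0,16] [0,32] [0,49]

Derivation:
Computing bounds per retry:
  i=0: D_i=min(2*2^0,49)=2, bounds=[0,2]
  i=1: D_i=min(2*2^1,49)=4, bounds=[0,4]
  i=2: D_i=min(2*2^2,49)=8, bounds=[0,8]
  i=3: D_i=min(2*2^3,49)=16, bounds=[0,16]
  i=4: D_i=min(2*2^4,49)=32, bounds=[0,32]
  i=5: D_i=min(2*2^5,49)=49, bounds=[0,49]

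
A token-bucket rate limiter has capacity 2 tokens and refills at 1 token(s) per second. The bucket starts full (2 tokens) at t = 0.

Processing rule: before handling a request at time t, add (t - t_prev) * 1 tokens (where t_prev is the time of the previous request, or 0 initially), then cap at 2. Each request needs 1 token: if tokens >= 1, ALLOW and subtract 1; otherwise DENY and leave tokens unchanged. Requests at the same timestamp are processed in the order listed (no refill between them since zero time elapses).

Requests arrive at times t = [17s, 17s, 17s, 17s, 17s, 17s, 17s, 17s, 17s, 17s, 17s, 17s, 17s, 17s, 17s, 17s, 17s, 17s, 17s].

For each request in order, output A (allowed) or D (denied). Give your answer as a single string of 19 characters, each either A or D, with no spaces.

Answer: AADDDDDDDDDDDDDDDDD

Derivation:
Simulating step by step:
  req#1 t=17s: ALLOW
  req#2 t=17s: ALLOW
  req#3 t=17s: DENY
  req#4 t=17s: DENY
  req#5 t=17s: DENY
  req#6 t=17s: DENY
  req#7 t=17s: DENY
  req#8 t=17s: DENY
  req#9 t=17s: DENY
  req#10 t=17s: DENY
  req#11 t=17s: DENY
  req#12 t=17s: DENY
  req#13 t=17s: DENY
  req#14 t=17s: DENY
  req#15 t=17s: DENY
  req#16 t=17s: DENY
  req#17 t=17s: DENY
  req#18 t=17s: DENY
  req#19 t=17s: DENY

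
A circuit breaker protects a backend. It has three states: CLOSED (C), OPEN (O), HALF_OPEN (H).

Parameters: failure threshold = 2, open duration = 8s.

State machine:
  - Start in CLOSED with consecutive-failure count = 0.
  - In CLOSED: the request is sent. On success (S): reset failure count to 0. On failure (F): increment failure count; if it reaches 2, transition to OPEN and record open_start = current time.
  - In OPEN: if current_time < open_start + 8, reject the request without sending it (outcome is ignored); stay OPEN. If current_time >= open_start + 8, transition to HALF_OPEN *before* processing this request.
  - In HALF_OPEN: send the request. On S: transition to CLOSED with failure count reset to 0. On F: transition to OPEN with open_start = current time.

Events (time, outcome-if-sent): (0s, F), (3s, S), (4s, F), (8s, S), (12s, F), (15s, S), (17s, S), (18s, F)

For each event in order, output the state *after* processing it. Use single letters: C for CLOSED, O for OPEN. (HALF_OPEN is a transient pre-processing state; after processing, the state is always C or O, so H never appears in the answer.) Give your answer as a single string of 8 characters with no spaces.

State after each event:
  event#1 t=0s outcome=F: state=CLOSED
  event#2 t=3s outcome=S: state=CLOSED
  event#3 t=4s outcome=F: state=CLOSED
  event#4 t=8s outcome=S: state=CLOSED
  event#5 t=12s outcome=F: state=CLOSED
  event#6 t=15s outcome=S: state=CLOSED
  event#7 t=17s outcome=S: state=CLOSED
  event#8 t=18s outcome=F: state=CLOSED

Answer: CCCCCCCC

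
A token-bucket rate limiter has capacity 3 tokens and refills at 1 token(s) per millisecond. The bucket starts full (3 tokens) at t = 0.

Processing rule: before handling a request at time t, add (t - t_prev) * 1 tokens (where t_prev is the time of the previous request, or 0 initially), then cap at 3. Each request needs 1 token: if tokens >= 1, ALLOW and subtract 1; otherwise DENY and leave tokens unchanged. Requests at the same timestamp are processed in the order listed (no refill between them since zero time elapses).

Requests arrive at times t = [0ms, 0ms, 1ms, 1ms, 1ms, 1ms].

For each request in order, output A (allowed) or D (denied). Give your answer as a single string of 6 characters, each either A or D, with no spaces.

Answer: AAAADD

Derivation:
Simulating step by step:
  req#1 t=0ms: ALLOW
  req#2 t=0ms: ALLOW
  req#3 t=1ms: ALLOW
  req#4 t=1ms: ALLOW
  req#5 t=1ms: DENY
  req#6 t=1ms: DENY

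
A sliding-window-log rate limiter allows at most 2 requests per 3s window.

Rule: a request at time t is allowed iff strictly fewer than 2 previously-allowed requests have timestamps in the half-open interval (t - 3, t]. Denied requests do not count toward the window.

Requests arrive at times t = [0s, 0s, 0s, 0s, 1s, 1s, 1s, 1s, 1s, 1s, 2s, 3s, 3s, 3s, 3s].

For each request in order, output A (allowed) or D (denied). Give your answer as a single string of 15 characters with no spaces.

Tracking allowed requests in the window:
  req#1 t=0s: ALLOW
  req#2 t=0s: ALLOW
  req#3 t=0s: DENY
  req#4 t=0s: DENY
  req#5 t=1s: DENY
  req#6 t=1s: DENY
  req#7 t=1s: DENY
  req#8 t=1s: DENY
  req#9 t=1s: DENY
  req#10 t=1s: DENY
  req#11 t=2s: DENY
  req#12 t=3s: ALLOW
  req#13 t=3s: ALLOW
  req#14 t=3s: DENY
  req#15 t=3s: DENY

Answer: AADDDDDDDDDAADD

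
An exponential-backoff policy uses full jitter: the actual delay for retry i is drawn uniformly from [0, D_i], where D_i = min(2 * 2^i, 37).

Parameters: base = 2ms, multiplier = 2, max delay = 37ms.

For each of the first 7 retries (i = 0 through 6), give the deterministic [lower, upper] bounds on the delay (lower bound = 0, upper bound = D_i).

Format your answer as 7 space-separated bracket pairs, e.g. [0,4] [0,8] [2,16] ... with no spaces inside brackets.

Answer: [0,2] [0,4] [0,8] [0,16] [0,32] [0,37] [0,37]

Derivation:
Computing bounds per retry:
  i=0: D_i=min(2*2^0,37)=2, bounds=[0,2]
  i=1: D_i=min(2*2^1,37)=4, bounds=[0,4]
  i=2: D_i=min(2*2^2,37)=8, bounds=[0,8]
  i=3: D_i=min(2*2^3,37)=16, bounds=[0,16]
  i=4: D_i=min(2*2^4,37)=32, bounds=[0,32]
  i=5: D_i=min(2*2^5,37)=37, bounds=[0,37]
  i=6: D_i=min(2*2^6,37)=37, bounds=[0,37]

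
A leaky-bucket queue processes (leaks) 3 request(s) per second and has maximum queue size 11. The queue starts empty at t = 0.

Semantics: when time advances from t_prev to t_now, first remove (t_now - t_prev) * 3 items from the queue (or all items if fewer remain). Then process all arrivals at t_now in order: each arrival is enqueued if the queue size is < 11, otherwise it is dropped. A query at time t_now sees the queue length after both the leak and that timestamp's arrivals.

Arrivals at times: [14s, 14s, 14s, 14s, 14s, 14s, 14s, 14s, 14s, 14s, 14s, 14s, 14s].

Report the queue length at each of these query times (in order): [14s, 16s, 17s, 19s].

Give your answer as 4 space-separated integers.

Queue lengths at query times:
  query t=14s: backlog = 11
  query t=16s: backlog = 5
  query t=17s: backlog = 2
  query t=19s: backlog = 0

Answer: 11 5 2 0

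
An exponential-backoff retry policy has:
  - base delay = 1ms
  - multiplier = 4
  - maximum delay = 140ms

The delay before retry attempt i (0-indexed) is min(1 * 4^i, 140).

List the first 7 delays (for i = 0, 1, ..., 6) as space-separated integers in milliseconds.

Computing each delay:
  i=0: min(1*4^0, 140) = 1
  i=1: min(1*4^1, 140) = 4
  i=2: min(1*4^2, 140) = 16
  i=3: min(1*4^3, 140) = 64
  i=4: min(1*4^4, 140) = 140
  i=5: min(1*4^5, 140) = 140
  i=6: min(1*4^6, 140) = 140

Answer: 1 4 16 64 140 140 140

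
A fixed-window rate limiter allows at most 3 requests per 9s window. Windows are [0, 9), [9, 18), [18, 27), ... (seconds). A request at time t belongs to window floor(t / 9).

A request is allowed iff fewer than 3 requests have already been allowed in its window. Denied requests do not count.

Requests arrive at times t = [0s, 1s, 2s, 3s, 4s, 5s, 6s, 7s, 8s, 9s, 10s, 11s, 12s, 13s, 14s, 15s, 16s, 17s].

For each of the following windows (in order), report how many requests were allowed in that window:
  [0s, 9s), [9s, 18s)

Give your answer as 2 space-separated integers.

Answer: 3 3

Derivation:
Processing requests:
  req#1 t=0s (window 0): ALLOW
  req#2 t=1s (window 0): ALLOW
  req#3 t=2s (window 0): ALLOW
  req#4 t=3s (window 0): DENY
  req#5 t=4s (window 0): DENY
  req#6 t=5s (window 0): DENY
  req#7 t=6s (window 0): DENY
  req#8 t=7s (window 0): DENY
  req#9 t=8s (window 0): DENY
  req#10 t=9s (window 1): ALLOW
  req#11 t=10s (window 1): ALLOW
  req#12 t=11s (window 1): ALLOW
  req#13 t=12s (window 1): DENY
  req#14 t=13s (window 1): DENY
  req#15 t=14s (window 1): DENY
  req#16 t=15s (window 1): DENY
  req#17 t=16s (window 1): DENY
  req#18 t=17s (window 1): DENY

Allowed counts by window: 3 3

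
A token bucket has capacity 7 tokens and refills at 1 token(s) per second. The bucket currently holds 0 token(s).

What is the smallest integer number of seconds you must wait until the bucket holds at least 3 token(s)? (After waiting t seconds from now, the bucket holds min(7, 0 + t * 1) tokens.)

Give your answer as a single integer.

Need 0 + t * 1 >= 3, so t >= 3/1.
Smallest integer t = ceil(3/1) = 3.

Answer: 3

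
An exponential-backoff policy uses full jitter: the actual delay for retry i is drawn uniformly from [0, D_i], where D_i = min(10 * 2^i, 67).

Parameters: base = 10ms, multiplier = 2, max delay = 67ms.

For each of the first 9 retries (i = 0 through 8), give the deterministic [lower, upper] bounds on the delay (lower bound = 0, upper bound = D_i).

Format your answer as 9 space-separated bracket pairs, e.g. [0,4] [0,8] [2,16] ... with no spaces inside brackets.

Computing bounds per retry:
  i=0: D_i=min(10*2^0,67)=10, bounds=[0,10]
  i=1: D_i=min(10*2^1,67)=20, bounds=[0,20]
  i=2: D_i=min(10*2^2,67)=40, bounds=[0,40]
  i=3: D_i=min(10*2^3,67)=67, bounds=[0,67]
  i=4: D_i=min(10*2^4,67)=67, bounds=[0,67]
  i=5: D_i=min(10*2^5,67)=67, bounds=[0,67]
  i=6: D_i=min(10*2^6,67)=67, bounds=[0,67]
  i=7: D_i=min(10*2^7,67)=67, bounds=[0,67]
  i=8: D_i=min(10*2^8,67)=67, bounds=[0,67]

Answer: [0,10] [0,20] [0,40] [0,67] [0,67] [0,67] [0,67] [0,67] [0,67]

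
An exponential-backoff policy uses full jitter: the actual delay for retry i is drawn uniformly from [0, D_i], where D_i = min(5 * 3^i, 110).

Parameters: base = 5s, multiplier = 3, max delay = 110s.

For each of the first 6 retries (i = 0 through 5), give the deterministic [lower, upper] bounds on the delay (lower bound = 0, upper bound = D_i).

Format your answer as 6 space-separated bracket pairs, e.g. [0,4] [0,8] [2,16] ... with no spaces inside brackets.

Computing bounds per retry:
  i=0: D_i=min(5*3^0,110)=5, bounds=[0,5]
  i=1: D_i=min(5*3^1,110)=15, bounds=[0,15]
  i=2: D_i=min(5*3^2,110)=45, bounds=[0,45]
  i=3: D_i=min(5*3^3,110)=110, bounds=[0,110]
  i=4: D_i=min(5*3^4,110)=110, bounds=[0,110]
  i=5: D_i=min(5*3^5,110)=110, bounds=[0,110]

Answer: [0,5] [0,15] [0,45] [0,110] [0,110] [0,110]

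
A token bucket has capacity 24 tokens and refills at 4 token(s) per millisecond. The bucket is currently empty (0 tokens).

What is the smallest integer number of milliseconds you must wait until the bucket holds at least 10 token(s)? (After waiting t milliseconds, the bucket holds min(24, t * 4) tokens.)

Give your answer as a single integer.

Answer: 3

Derivation:
Need t * 4 >= 10, so t >= 10/4.
Smallest integer t = ceil(10/4) = 3.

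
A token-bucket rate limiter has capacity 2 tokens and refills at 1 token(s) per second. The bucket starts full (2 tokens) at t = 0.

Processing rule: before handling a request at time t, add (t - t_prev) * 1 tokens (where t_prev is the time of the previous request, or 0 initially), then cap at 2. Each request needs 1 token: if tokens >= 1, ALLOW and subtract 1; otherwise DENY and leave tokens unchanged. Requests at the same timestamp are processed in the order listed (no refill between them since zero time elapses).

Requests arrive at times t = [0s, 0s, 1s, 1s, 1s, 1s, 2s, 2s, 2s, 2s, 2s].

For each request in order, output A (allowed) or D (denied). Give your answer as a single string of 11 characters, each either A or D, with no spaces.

Simulating step by step:
  req#1 t=0s: ALLOW
  req#2 t=0s: ALLOW
  req#3 t=1s: ALLOW
  req#4 t=1s: DENY
  req#5 t=1s: DENY
  req#6 t=1s: DENY
  req#7 t=2s: ALLOW
  req#8 t=2s: DENY
  req#9 t=2s: DENY
  req#10 t=2s: DENY
  req#11 t=2s: DENY

Answer: AAADDDADDDD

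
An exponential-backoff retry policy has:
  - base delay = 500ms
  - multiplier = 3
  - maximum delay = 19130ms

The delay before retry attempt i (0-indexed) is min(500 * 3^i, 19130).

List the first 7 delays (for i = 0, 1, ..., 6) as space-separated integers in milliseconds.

Computing each delay:
  i=0: min(500*3^0, 19130) = 500
  i=1: min(500*3^1, 19130) = 1500
  i=2: min(500*3^2, 19130) = 4500
  i=3: min(500*3^3, 19130) = 13500
  i=4: min(500*3^4, 19130) = 19130
  i=5: min(500*3^5, 19130) = 19130
  i=6: min(500*3^6, 19130) = 19130

Answer: 500 1500 4500 13500 19130 19130 19130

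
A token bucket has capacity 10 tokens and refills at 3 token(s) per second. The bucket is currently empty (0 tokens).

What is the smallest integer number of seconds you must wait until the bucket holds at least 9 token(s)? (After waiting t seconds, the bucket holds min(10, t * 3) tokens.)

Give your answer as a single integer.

Need t * 3 >= 9, so t >= 9/3.
Smallest integer t = ceil(9/3) = 3.

Answer: 3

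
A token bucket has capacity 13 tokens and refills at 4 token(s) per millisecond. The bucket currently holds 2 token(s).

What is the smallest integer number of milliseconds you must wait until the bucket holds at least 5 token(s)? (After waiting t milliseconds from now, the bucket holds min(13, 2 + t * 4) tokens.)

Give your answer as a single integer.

Answer: 1

Derivation:
Need 2 + t * 4 >= 5, so t >= 3/4.
Smallest integer t = ceil(3/4) = 1.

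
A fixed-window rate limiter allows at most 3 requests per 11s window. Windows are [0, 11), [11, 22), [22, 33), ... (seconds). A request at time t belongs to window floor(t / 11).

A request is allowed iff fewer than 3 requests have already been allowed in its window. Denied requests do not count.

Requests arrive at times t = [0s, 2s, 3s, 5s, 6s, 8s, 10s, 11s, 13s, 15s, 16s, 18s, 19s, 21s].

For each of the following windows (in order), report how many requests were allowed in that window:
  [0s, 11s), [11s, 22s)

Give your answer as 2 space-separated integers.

Answer: 3 3

Derivation:
Processing requests:
  req#1 t=0s (window 0): ALLOW
  req#2 t=2s (window 0): ALLOW
  req#3 t=3s (window 0): ALLOW
  req#4 t=5s (window 0): DENY
  req#5 t=6s (window 0): DENY
  req#6 t=8s (window 0): DENY
  req#7 t=10s (window 0): DENY
  req#8 t=11s (window 1): ALLOW
  req#9 t=13s (window 1): ALLOW
  req#10 t=15s (window 1): ALLOW
  req#11 t=16s (window 1): DENY
  req#12 t=18s (window 1): DENY
  req#13 t=19s (window 1): DENY
  req#14 t=21s (window 1): DENY

Allowed counts by window: 3 3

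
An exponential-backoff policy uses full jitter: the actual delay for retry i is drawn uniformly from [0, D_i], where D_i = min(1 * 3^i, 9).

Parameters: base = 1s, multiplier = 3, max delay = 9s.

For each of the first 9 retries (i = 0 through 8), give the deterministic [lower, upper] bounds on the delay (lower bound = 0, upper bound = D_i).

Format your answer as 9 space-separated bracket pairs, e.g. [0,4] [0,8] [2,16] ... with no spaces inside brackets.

Answer: [0,1] [0,3] [0,9] [0,9] [0,9] [0,9] [0,9] [0,9] [0,9]

Derivation:
Computing bounds per retry:
  i=0: D_i=min(1*3^0,9)=1, bounds=[0,1]
  i=1: D_i=min(1*3^1,9)=3, bounds=[0,3]
  i=2: D_i=min(1*3^2,9)=9, bounds=[0,9]
  i=3: D_i=min(1*3^3,9)=9, bounds=[0,9]
  i=4: D_i=min(1*3^4,9)=9, bounds=[0,9]
  i=5: D_i=min(1*3^5,9)=9, bounds=[0,9]
  i=6: D_i=min(1*3^6,9)=9, bounds=[0,9]
  i=7: D_i=min(1*3^7,9)=9, bounds=[0,9]
  i=8: D_i=min(1*3^8,9)=9, bounds=[0,9]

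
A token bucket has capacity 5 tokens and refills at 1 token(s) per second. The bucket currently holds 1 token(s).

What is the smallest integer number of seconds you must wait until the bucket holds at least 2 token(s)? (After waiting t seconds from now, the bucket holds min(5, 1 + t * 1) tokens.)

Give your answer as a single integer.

Need 1 + t * 1 >= 2, so t >= 1/1.
Smallest integer t = ceil(1/1) = 1.

Answer: 1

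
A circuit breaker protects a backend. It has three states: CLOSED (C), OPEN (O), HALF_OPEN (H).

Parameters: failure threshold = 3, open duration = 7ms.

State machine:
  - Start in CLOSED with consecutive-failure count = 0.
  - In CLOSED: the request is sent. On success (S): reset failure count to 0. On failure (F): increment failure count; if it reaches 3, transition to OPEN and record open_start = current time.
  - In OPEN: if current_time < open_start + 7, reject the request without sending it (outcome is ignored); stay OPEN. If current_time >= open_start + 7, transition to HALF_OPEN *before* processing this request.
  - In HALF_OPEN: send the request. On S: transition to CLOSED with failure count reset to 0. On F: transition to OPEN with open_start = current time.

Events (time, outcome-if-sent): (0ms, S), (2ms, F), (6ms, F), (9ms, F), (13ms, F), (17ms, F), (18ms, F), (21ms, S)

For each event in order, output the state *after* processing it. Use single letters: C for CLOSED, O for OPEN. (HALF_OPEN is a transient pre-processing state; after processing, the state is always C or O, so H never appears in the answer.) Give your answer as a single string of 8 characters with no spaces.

State after each event:
  event#1 t=0ms outcome=S: state=CLOSED
  event#2 t=2ms outcome=F: state=CLOSED
  event#3 t=6ms outcome=F: state=CLOSED
  event#4 t=9ms outcome=F: state=OPEN
  event#5 t=13ms outcome=F: state=OPEN
  event#6 t=17ms outcome=F: state=OPEN
  event#7 t=18ms outcome=F: state=OPEN
  event#8 t=21ms outcome=S: state=OPEN

Answer: CCCOOOOO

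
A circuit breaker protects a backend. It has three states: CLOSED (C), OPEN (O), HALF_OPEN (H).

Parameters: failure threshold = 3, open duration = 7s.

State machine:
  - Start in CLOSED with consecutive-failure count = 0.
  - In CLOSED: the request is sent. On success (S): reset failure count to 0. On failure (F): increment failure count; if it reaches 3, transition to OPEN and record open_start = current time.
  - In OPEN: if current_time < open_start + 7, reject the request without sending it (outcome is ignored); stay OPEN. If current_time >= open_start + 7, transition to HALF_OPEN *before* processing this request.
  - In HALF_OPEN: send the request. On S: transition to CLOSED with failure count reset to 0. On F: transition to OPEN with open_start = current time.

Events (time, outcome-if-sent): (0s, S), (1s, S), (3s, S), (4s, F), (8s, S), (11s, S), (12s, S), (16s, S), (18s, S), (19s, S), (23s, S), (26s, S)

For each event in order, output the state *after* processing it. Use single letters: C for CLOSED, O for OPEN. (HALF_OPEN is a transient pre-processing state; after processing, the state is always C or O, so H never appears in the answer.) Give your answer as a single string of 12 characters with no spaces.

State after each event:
  event#1 t=0s outcome=S: state=CLOSED
  event#2 t=1s outcome=S: state=CLOSED
  event#3 t=3s outcome=S: state=CLOSED
  event#4 t=4s outcome=F: state=CLOSED
  event#5 t=8s outcome=S: state=CLOSED
  event#6 t=11s outcome=S: state=CLOSED
  event#7 t=12s outcome=S: state=CLOSED
  event#8 t=16s outcome=S: state=CLOSED
  event#9 t=18s outcome=S: state=CLOSED
  event#10 t=19s outcome=S: state=CLOSED
  event#11 t=23s outcome=S: state=CLOSED
  event#12 t=26s outcome=S: state=CLOSED

Answer: CCCCCCCCCCCC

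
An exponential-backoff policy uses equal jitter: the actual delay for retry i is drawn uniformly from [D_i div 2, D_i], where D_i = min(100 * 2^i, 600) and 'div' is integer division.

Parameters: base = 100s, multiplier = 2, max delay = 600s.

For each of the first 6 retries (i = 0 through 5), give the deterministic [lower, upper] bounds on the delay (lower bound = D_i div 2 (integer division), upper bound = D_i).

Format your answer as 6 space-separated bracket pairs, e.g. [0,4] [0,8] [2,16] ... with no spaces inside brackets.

Computing bounds per retry:
  i=0: D_i=min(100*2^0,600)=100, bounds=[50,100]
  i=1: D_i=min(100*2^1,600)=200, bounds=[100,200]
  i=2: D_i=min(100*2^2,600)=400, bounds=[200,400]
  i=3: D_i=min(100*2^3,600)=600, bounds=[300,600]
  i=4: D_i=min(100*2^4,600)=600, bounds=[300,600]
  i=5: D_i=min(100*2^5,600)=600, bounds=[300,600]

Answer: [50,100] [100,200] [200,400] [300,600] [300,600] [300,600]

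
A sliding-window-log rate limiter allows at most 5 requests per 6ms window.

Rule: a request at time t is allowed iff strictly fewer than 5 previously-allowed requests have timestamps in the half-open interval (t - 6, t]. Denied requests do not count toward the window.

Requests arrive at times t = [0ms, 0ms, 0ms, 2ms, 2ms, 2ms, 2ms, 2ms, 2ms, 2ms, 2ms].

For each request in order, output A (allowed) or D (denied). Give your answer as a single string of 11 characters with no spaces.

Answer: AAAAADDDDDD

Derivation:
Tracking allowed requests in the window:
  req#1 t=0ms: ALLOW
  req#2 t=0ms: ALLOW
  req#3 t=0ms: ALLOW
  req#4 t=2ms: ALLOW
  req#5 t=2ms: ALLOW
  req#6 t=2ms: DENY
  req#7 t=2ms: DENY
  req#8 t=2ms: DENY
  req#9 t=2ms: DENY
  req#10 t=2ms: DENY
  req#11 t=2ms: DENY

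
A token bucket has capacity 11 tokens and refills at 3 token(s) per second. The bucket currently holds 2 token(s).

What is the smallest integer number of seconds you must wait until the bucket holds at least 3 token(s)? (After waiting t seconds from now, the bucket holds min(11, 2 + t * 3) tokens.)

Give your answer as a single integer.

Answer: 1

Derivation:
Need 2 + t * 3 >= 3, so t >= 1/3.
Smallest integer t = ceil(1/3) = 1.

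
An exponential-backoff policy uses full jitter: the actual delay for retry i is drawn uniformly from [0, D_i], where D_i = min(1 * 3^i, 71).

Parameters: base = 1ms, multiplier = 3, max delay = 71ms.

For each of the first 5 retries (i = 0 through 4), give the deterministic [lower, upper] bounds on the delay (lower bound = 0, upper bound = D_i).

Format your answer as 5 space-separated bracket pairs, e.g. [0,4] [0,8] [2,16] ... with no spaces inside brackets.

Computing bounds per retry:
  i=0: D_i=min(1*3^0,71)=1, bounds=[0,1]
  i=1: D_i=min(1*3^1,71)=3, bounds=[0,3]
  i=2: D_i=min(1*3^2,71)=9, bounds=[0,9]
  i=3: D_i=min(1*3^3,71)=27, bounds=[0,27]
  i=4: D_i=min(1*3^4,71)=71, bounds=[0,71]

Answer: [0,1] [0,3] [0,9] [0,27] [0,71]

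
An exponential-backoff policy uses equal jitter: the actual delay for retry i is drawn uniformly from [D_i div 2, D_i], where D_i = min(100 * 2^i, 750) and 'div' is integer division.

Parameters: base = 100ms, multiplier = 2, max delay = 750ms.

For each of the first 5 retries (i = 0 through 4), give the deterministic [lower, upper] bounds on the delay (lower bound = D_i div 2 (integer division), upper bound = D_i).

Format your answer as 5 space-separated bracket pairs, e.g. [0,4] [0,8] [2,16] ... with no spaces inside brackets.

Answer: [50,100] [100,200] [200,400] [375,750] [375,750]

Derivation:
Computing bounds per retry:
  i=0: D_i=min(100*2^0,750)=100, bounds=[50,100]
  i=1: D_i=min(100*2^1,750)=200, bounds=[100,200]
  i=2: D_i=min(100*2^2,750)=400, bounds=[200,400]
  i=3: D_i=min(100*2^3,750)=750, bounds=[375,750]
  i=4: D_i=min(100*2^4,750)=750, bounds=[375,750]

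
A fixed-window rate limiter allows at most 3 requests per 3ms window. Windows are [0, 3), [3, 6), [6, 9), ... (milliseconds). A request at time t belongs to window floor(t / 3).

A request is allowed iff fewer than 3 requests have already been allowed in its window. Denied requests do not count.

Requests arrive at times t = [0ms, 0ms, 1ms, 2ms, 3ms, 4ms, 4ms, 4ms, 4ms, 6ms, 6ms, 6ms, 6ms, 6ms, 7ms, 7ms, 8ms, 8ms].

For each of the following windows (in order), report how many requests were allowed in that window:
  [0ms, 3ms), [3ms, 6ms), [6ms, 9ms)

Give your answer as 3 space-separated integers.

Processing requests:
  req#1 t=0ms (window 0): ALLOW
  req#2 t=0ms (window 0): ALLOW
  req#3 t=1ms (window 0): ALLOW
  req#4 t=2ms (window 0): DENY
  req#5 t=3ms (window 1): ALLOW
  req#6 t=4ms (window 1): ALLOW
  req#7 t=4ms (window 1): ALLOW
  req#8 t=4ms (window 1): DENY
  req#9 t=4ms (window 1): DENY
  req#10 t=6ms (window 2): ALLOW
  req#11 t=6ms (window 2): ALLOW
  req#12 t=6ms (window 2): ALLOW
  req#13 t=6ms (window 2): DENY
  req#14 t=6ms (window 2): DENY
  req#15 t=7ms (window 2): DENY
  req#16 t=7ms (window 2): DENY
  req#17 t=8ms (window 2): DENY
  req#18 t=8ms (window 2): DENY

Allowed counts by window: 3 3 3

Answer: 3 3 3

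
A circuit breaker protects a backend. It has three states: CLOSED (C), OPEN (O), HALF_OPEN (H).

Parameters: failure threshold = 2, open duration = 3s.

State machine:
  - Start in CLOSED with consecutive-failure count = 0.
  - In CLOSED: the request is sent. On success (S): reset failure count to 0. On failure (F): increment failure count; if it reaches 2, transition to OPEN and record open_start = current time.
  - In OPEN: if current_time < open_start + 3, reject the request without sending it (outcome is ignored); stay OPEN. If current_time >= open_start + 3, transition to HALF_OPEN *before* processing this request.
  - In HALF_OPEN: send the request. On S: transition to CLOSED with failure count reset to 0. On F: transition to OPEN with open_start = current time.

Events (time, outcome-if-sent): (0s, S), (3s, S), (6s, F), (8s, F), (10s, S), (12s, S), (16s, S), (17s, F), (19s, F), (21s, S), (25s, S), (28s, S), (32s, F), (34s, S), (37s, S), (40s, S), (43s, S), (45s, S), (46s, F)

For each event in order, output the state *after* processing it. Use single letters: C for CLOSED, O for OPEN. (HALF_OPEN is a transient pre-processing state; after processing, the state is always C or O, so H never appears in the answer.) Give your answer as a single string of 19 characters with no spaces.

State after each event:
  event#1 t=0s outcome=S: state=CLOSED
  event#2 t=3s outcome=S: state=CLOSED
  event#3 t=6s outcome=F: state=CLOSED
  event#4 t=8s outcome=F: state=OPEN
  event#5 t=10s outcome=S: state=OPEN
  event#6 t=12s outcome=S: state=CLOSED
  event#7 t=16s outcome=S: state=CLOSED
  event#8 t=17s outcome=F: state=CLOSED
  event#9 t=19s outcome=F: state=OPEN
  event#10 t=21s outcome=S: state=OPEN
  event#11 t=25s outcome=S: state=CLOSED
  event#12 t=28s outcome=S: state=CLOSED
  event#13 t=32s outcome=F: state=CLOSED
  event#14 t=34s outcome=S: state=CLOSED
  event#15 t=37s outcome=S: state=CLOSED
  event#16 t=40s outcome=S: state=CLOSED
  event#17 t=43s outcome=S: state=CLOSED
  event#18 t=45s outcome=S: state=CLOSED
  event#19 t=46s outcome=F: state=CLOSED

Answer: CCCOOCCCOOCCCCCCCCC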